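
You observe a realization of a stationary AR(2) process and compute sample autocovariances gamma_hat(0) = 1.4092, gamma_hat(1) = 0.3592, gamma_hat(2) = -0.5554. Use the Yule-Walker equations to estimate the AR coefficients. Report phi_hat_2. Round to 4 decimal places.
\hat\phi_{2} = -0.4910

The Yule-Walker equations for an AR(p) process read, in matrix form,
  Gamma_p phi = r_p,   with   (Gamma_p)_{ij} = gamma(|i - j|),
                       (r_p)_i = gamma(i),   i,j = 1..p.
Substitute the sample gammas (Toeplitz matrix and right-hand side of size 2):
  Gamma_p = [[1.4092, 0.3592], [0.3592, 1.4092]]
  r_p     = [0.3592, -0.5554]
Written out:
  1.4092 phi_1 + 0.3592 phi_2 = 0.3592
  0.3592 phi_1 + 1.4092 phi_2 = -0.5554
Solve by Cramer's rule:
  det = gamma(0)^2 - gamma(1)^2 = (1.4092)^2 - (0.3592)^2 = 1.98584464 - 0.12902464 = 1.85682
  phi_hat_1 = [gamma(1) gamma(0) - gamma(1) gamma(2)] / det = [(0.3592)(1.4092) - (0.3592)(-0.5554)] / 1.85682 = 0.70568432 / 1.85682 = 0.38
  phi_hat_2 = [gamma(0) gamma(2) - gamma(1)^2] / det = [(1.4092)(-0.5554) - (0.3592)^2] / 1.85682 = -0.91169432 / 1.85682 = -0.491
So phi_hat = [0.3800, -0.4910].
Therefore phi_hat_2 = -0.4910.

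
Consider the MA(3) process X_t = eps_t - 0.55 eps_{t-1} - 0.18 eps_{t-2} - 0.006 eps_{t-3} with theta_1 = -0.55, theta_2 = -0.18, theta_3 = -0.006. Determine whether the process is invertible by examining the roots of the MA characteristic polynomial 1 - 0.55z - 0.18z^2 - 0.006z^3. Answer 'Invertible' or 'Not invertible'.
\text{Invertible}

The MA(q) characteristic polynomial is P(z) = 1 - 0.55z - 0.18z^2 - 0.006z^3.
Invertibility requires all roots to lie outside the unit circle, i.e. |z| > 1 for every root.
Degree 3: look for a simple real root z0 first, then factor out (1 - z/z0) and solve the remaining quadratic.
Testing z0 = -5: P(-5) = 1 + (-0.55)(-5) + (-0.18)(-5)^2 + (-0.006)(-5)^3
  = 1 + (2.75) + (-4.5) + (0.75) = 0.  So z_0 = -5 is a root, |z_0| = 5.
Divide out the factor (1 + 0.2 z) = (1 - z/z0) (since 1/z0 = -0.2):
  P(z) = (1 + 0.2 z)(1 + (-0.75) z + (-0.03) z^2)
  [check: z-coef -0.75 - (-0.2) = -0.55; z^2-coef -0.03 - (-0.2)(-0.75) = -0.18; z^3-coef -(-0.2)(-0.03) = -0.006.]
Remaining roots from the quadratic factor 1 + (-0.75) z + (-0.03) z^2:
  Set 1 + (-0.75) z + (-0.03) z^2 = 0, i.e. a z^2 + b z + c = 0 with a = -0.03, b = -0.75, c = 1.
  Discriminant D = b^2 - 4ac = (-0.75)^2 - 4*(-0.03)*1 = 0.5625 - (-0.12) = 0.6825.
  D >= 0, so the roots are real: z = (-b +/- sqrt(D)) / (2a) = (0.75 +/- 0.826136) / (-0.06).
    z_1 = (0.75 + 0.826136) / (-0.06) = -26.2689,   |z_1| = 26.2689.
    z_2 = (0.75 - 0.826136) / (-0.06) = 1.2689,   |z_2| = 1.2689.
Moduli of all roots: 5.0000, 26.2689, 1.2689.
All moduli strictly greater than 1? Yes.
Verdict: Invertible.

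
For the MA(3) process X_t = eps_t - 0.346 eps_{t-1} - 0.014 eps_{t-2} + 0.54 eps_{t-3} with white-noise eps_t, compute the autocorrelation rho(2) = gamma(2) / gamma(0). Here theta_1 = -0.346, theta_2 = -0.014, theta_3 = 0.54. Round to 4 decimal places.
\rho(2) = -0.1423

For an MA(q) process with theta_0 = 1, the autocovariance is
  gamma(k) = sigma^2 * sum_{i=0..q-k} theta_i * theta_{i+k},
and rho(k) = gamma(k) / gamma(0). Sigma^2 cancels.
  numerator   = (1)*(-0.014) + (-0.346)*(0.54) = -0.20084.
  denominator = (1)^2 + (-0.346)^2 + (-0.014)^2 + (0.54)^2 = 1.411512.
  rho(2) = -0.20084 / 1.411512 = -0.1423.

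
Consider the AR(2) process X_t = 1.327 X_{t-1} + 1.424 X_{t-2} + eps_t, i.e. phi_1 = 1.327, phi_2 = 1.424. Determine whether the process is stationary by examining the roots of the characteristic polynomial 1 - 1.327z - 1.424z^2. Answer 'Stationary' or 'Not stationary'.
\text{Not stationary}

The AR(p) characteristic polynomial is P(z) = 1 - 1.327z - 1.424z^2.
Stationarity requires all roots to lie outside the unit circle, i.e. |z| > 1 for every root.
Set 1 + (-1.327) z + (-1.424) z^2 = 0, i.e. a z^2 + b z + c = 0 with a = -1.424, b = -1.327, c = 1.
Discriminant D = b^2 - 4ac = (-1.327)^2 - 4*(-1.424)*1 = 1.760929 - (-5.696) = 7.456929.
D >= 0, so the roots are real: z = (-b +/- sqrt(D)) / (2a) = (1.327 +/- 2.730738) / (-2.848).
  z_1 = (1.327 + 2.730738) / (-2.848) = -1.4248,   |z_1| = 1.4248.
  z_2 = (1.327 - 2.730738) / (-2.848) = 0.4929,   |z_2| = 0.4929.
Moduli of all roots: 1.4248, 0.4929.
All moduli strictly greater than 1? No.
Verdict: Not stationary.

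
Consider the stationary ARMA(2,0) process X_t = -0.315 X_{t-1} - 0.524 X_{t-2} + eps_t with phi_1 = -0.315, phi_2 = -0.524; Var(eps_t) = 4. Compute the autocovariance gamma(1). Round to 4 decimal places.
\gamma(1) = -1.1906

Multiply the model equation by X_{t-k} and take expectations. With theta_0 = psi_0 = 1 and psi_j the MA(infinity) weights, this gives
  gamma(k) - sum_i phi_i gamma(k-i) = c_k,
  c_k = sigma^2 * sum_{j=k..q} theta_j psi_{j-k}   (c_k = 0 for k > q),
using gamma(-m) = gamma(m).
Pure AR (q = 0): c_0 = sigma^2 = 4, c_k = 0 for k >= 1.
Equations for k = 0, 1, 2 (AR order 2, c_2 = 0):
  (E0) gamma(0) = phi_1 gamma(1) + phi_2 gamma(2) + c_0
  (E1) gamma(1) = phi_1 gamma(0) + phi_2 gamma(1) + c_1
  (E2) gamma(2) = phi_1 gamma(1) + phi_2 gamma(0)
From (E1): gamma(1) = A gamma(0) + B with
  A = phi_1 / (1 - phi_2) = -0.315 / 1.524 = -0.206693,   B = c_1 / (1 - phi_2) = 0 / 1.524 = 0.
Insert (E2) into (E0): gamma(0) (1 - phi_2^2) = phi_1 (1 + phi_2) gamma(1) + c_0.
  phi_1 (1 + phi_2) = (-0.315)(0.476) = -0.14994,   1 - phi_2^2 = 0.725424.
Replace gamma(1) by A gamma(0) + B and collect gamma(0):
  gamma(0) [0.725424 - (-0.14994)(-0.206693)] = c_0 = 4
  gamma(0) * 0.694432 = 4
  gamma(0) = 4 / 0.694432 = 5.760099.
  gamma(1) = A gamma(0) = (-0.206693)(5.760099) = -1.190572.
Therefore gamma(1) = -1.1906 (to 4 decimal places).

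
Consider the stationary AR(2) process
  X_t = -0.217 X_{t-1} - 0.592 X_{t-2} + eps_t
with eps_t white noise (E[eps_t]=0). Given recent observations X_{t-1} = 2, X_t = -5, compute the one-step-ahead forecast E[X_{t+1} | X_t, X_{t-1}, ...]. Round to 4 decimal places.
E[X_{t+1} \mid \mathcal F_t] = -0.0990

For an AR(p) model X_t = c + sum_i phi_i X_{t-i} + eps_t, the
one-step-ahead conditional mean is
  E[X_{t+1} | X_t, ...] = c + sum_i phi_i X_{t+1-i}.
Substitute known values:
  E[X_{t+1} | ...] = (-0.217) * (-5) + (-0.592) * (2)
                   = -0.0990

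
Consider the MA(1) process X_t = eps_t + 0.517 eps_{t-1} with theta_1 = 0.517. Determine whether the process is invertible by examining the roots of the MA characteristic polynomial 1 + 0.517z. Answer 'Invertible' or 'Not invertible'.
\text{Invertible}

The MA(q) characteristic polynomial is P(z) = 1 + 0.517z.
Invertibility requires all roots to lie outside the unit circle, i.e. |z| > 1 for every root.
This is linear in z: 1 + (0.517) z = 0  =>  z = -1/(0.517) = -1.934236,  |z| = 1.934236.
Moduli of all roots: 1.9342.
All moduli strictly greater than 1? Yes.
Verdict: Invertible.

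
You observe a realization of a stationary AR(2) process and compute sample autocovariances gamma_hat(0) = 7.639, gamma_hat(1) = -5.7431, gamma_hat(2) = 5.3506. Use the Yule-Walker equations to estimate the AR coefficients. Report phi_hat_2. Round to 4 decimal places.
\hat\phi_{2} = 0.3110

The Yule-Walker equations for an AR(p) process read, in matrix form,
  Gamma_p phi = r_p,   with   (Gamma_p)_{ij} = gamma(|i - j|),
                       (r_p)_i = gamma(i),   i,j = 1..p.
Substitute the sample gammas (Toeplitz matrix and right-hand side of size 2):
  Gamma_p = [[7.639, -5.7431], [-5.7431, 7.639]]
  r_p     = [-5.7431, 5.3506]
Written out:
  7.639 phi_1 - 5.7431 phi_2 = -5.7431
  -5.7431 phi_1 + 7.639 phi_2 = 5.3506
Solve by Cramer's rule:
  det = gamma(0)^2 - gamma(1)^2 = (7.639)^2 - (-5.7431)^2 = 58.354321 - 32.98319761 = 25.37112339
  phi_hat_1 = [gamma(1) gamma(0) - gamma(1) gamma(2)] / det = [(-5.7431)(7.639) - (-5.7431)(5.3506)] / 25.37112339 = -13.14251004 / 25.37112339 = -0.518
  phi_hat_2 = [gamma(0) gamma(2) - gamma(1)^2] / det = [(7.639)(5.3506) - (-5.7431)^2] / 25.37112339 = 7.89003579 / 25.37112339 = 0.311
So phi_hat = [-0.5180, 0.3110].
Therefore phi_hat_2 = 0.3110.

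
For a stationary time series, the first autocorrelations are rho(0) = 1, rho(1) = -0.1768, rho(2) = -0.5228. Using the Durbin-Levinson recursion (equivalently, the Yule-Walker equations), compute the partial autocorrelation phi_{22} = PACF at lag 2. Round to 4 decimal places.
\phi_{22} = -0.5719

The PACF at lag k is phi_{kk}, the last component of the solution
to the Yule-Walker system G_k phi = r_k where
  (G_k)_{ij} = rho(|i - j|), (r_k)_i = rho(i), i,j = 1..k.
Equivalently, Durbin-Levinson gives phi_{kk} iteratively:
  phi_{11} = rho(1)
  phi_{kk} = [rho(k) - sum_{j=1..k-1} phi_{k-1,j} rho(k-j)]
            / [1 - sum_{j=1..k-1} phi_{k-1,j} rho(j)],
  phi_{k,j} = phi_{k-1,j} - phi_{kk} phi_{k-1,k-j},  j = 1..k-1.
Step k = 1:
  phi_11 = rho(1) = -0.1768.
Step k = 2:
  phi_22 = [rho(2) - phi_11 rho(1)] / [1 - phi_11 rho(1)] = [-0.5228 - (-0.1768)(-0.1768)] / [1 - (-0.1768)(-0.1768)]
         = -0.55405824 / 0.96874176 = -0.5719.
Therefore phi_{22} = -0.5719.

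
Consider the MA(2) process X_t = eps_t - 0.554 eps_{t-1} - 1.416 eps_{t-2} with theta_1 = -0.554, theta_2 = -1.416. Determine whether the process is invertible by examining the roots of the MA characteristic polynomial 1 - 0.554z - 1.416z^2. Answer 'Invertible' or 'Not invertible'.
\text{Not invertible}

The MA(q) characteristic polynomial is P(z) = 1 - 0.554z - 1.416z^2.
Invertibility requires all roots to lie outside the unit circle, i.e. |z| > 1 for every root.
Set 1 + (-0.554) z + (-1.416) z^2 = 0, i.e. a z^2 + b z + c = 0 with a = -1.416, b = -0.554, c = 1.
Discriminant D = b^2 - 4ac = (-0.554)^2 - 4*(-1.416)*1 = 0.306916 - (-5.664) = 5.970916.
D >= 0, so the roots are real: z = (-b +/- sqrt(D)) / (2a) = (0.554 +/- 2.443546) / (-2.832).
  z_1 = (0.554 + 2.443546) / (-2.832) = -1.0585,   |z_1| = 1.0585.
  z_2 = (0.554 - 2.443546) / (-2.832) = 0.6672,   |z_2| = 0.6672.
Moduli of all roots: 1.0585, 0.6672.
All moduli strictly greater than 1? No.
Verdict: Not invertible.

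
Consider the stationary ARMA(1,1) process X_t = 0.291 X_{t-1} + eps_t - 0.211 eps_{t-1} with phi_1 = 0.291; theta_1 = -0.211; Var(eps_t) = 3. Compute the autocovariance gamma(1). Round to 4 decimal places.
\gamma(1) = 0.2461

Multiply the model equation by X_{t-k} and take expectations. With theta_0 = psi_0 = 1 and psi_j the MA(infinity) weights, this gives
  gamma(k) - sum_i phi_i gamma(k-i) = c_k,
  c_k = sigma^2 * sum_{j=k..q} theta_j psi_{j-k}   (c_k = 0 for k > q),
using gamma(-m) = gamma(m).
psi-weights needed (psi_j = theta_j + sum_i phi_i psi_{j-i}):
  psi_1 = theta_1 + phi_1 = -0.211 + (0.291) = 0.08
Right-hand sides:
  c_0 = sigma^2 (1 + theta_1 psi_1) = 3 * (1 + (-0.211)(0.08)) = 3 * 0.98312 = 2.94936
  c_1 = sigma^2 theta_1 = 3 * (-0.211) = -0.633
  c_2 = 0
Equations for k = 0 and k = 1 (AR order 1):
  gamma(0) = phi_1 gamma(1) + c_0
  gamma(1) = phi_1 gamma(0) + c_1
Substituting the second into the first: gamma(0) (1 - phi_1^2) = c_0 + phi_1 c_1, so
  gamma(0) = (c_0 + phi_1 c_1) / (1 - phi_1^2) = (2.94936 + (0.291)(-0.633)) / (1 - (0.291)^2) = 2.765157 / 0.915319 = 3.020976.
  gamma(1) = phi_1 gamma(0) + c_1 = (0.291)(3.020976) + (-0.633) = 0.246104.
Therefore gamma(1) = 0.2461 (to 4 decimal places).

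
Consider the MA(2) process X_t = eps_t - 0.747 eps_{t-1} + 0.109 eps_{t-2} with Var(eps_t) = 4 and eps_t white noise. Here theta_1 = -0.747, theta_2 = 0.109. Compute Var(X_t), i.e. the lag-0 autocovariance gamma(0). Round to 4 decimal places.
\gamma(0) = 6.2796

For an MA(q) process X_t = eps_t + sum_i theta_i eps_{t-i} with
Var(eps_t) = sigma^2, the variance is
  gamma(0) = sigma^2 * (1 + sum_i theta_i^2).
  sum_i theta_i^2 = (-0.747)^2 + (0.109)^2 = 0.558009 + 0.011881 = 0.56989.
  gamma(0) = 4 * (1 + 0.56989) = 4 * 1.56989 = 6.27956, which rounds to 6.2796.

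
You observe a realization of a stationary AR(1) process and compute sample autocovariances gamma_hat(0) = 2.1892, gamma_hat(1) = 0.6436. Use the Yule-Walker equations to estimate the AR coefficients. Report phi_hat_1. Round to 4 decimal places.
\hat\phi_{1} = 0.2940

The Yule-Walker equations for an AR(p) process read, in matrix form,
  Gamma_p phi = r_p,   with   (Gamma_p)_{ij} = gamma(|i - j|),
                       (r_p)_i = gamma(i),   i,j = 1..p.
Substitute the sample gammas (Toeplitz matrix and right-hand side of size 1):
  Gamma_p = [[2.1892]]
  r_p     = [0.6436]
With p = 1 this is the single equation gamma(0) phi_1 = gamma(1):
  phi_hat_1 = gamma(1) / gamma(0) = 0.6436 / 2.1892 = 0.2940.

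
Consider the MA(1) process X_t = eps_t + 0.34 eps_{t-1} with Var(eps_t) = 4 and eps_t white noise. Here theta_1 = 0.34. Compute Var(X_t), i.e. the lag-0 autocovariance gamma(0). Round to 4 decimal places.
\gamma(0) = 4.4624

For an MA(q) process X_t = eps_t + sum_i theta_i eps_{t-i} with
Var(eps_t) = sigma^2, the variance is
  gamma(0) = sigma^2 * (1 + sum_i theta_i^2).
  sum_i theta_i^2 = (0.34)^2 = 0.1156.
  gamma(0) = 4 * (1 + 0.1156) = 4 * 1.1156 = 4.4624.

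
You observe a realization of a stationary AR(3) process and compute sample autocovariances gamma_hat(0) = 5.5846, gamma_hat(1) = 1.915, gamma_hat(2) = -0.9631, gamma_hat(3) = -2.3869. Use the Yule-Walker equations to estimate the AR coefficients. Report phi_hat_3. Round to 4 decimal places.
\hat\phi_{3} = -0.3000

The Yule-Walker equations for an AR(p) process read, in matrix form,
  Gamma_p phi = r_p,   with   (Gamma_p)_{ij} = gamma(|i - j|),
                       (r_p)_i = gamma(i),   i,j = 1..p.
Substitute the sample gammas (Toeplitz matrix and right-hand side of size 3):
  Gamma_p = [[5.5846, 1.915, -0.9631], [1.915, 5.5846, 1.915], [-0.9631, 1.915, 5.5846]]
  r_p     = [1.915, -0.9631, -2.3869]
Written out (R1..R3):
  (R1) 5.5846 phi_1 + 1.915 phi_2 - 0.9631 phi_3 = 1.915
  (R2) 1.915 phi_1 + 5.5846 phi_2 + 1.915 phi_3 = -0.9631
  (R3) -0.9631 phi_1 + 1.915 phi_2 + 5.5846 phi_3 = -2.3869
Gaussian elimination:
  R2 <- R2 - (1.915/5.5846) R1 = R2 - (0.342907) R1:  4.927933 phi_2 + 2.245254 phi_3 = -1.619767
  R3 <- R3 - (-0.9631/5.5846) R1 = R3 - (-0.172456) R1:  2.245254 phi_2 + 5.418507 phi_3 = -2.056646
  R3 <- R3 - (2.245254/4.927933) R2 = R3 - (0.455618) R2:  4.395529 phi_3 = -1.318651
Back-substitution:
  phi_hat_3 = -1.318651 / 4.395529 = -0.299998
  phi_hat_2 = (-1.619767 - (2.245254)(-0.299998)) / 4.927933 = -0.192007
  phi_hat_1 = (1.915 - (1.915)(-0.192007) - (-0.9631)(-0.299998)) / 5.5846 = 0.357011
So phi_hat = [0.3570, -0.1920, -0.3000].
Therefore phi_hat_3 = -0.3000.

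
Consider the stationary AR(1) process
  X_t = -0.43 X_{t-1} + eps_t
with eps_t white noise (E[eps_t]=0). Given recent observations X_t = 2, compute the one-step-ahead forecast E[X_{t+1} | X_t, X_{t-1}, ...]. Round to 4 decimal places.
E[X_{t+1} \mid \mathcal F_t] = -0.8600

For an AR(p) model X_t = c + sum_i phi_i X_{t-i} + eps_t, the
one-step-ahead conditional mean is
  E[X_{t+1} | X_t, ...] = c + sum_i phi_i X_{t+1-i}.
Substitute known values:
  E[X_{t+1} | ...] = (-0.43) * (2)
                   = -0.8600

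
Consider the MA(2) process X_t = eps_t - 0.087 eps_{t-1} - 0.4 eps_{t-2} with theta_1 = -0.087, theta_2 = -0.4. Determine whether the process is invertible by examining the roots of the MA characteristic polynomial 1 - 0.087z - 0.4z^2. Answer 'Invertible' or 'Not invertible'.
\text{Invertible}

The MA(q) characteristic polynomial is P(z) = 1 - 0.087z - 0.4z^2.
Invertibility requires all roots to lie outside the unit circle, i.e. |z| > 1 for every root.
Set 1 + (-0.087) z + (-0.4) z^2 = 0, i.e. a z^2 + b z + c = 0 with a = -0.4, b = -0.087, c = 1.
Discriminant D = b^2 - 4ac = (-0.087)^2 - 4*(-0.4)*1 = 0.007569 - (-1.6) = 1.607569.
D >= 0, so the roots are real: z = (-b +/- sqrt(D)) / (2a) = (0.087 +/- 1.267899) / (-0.8).
  z_1 = (0.087 + 1.267899) / (-0.8) = -1.6936,   |z_1| = 1.6936.
  z_2 = (0.087 - 1.267899) / (-0.8) = 1.4761,   |z_2| = 1.4761.
Moduli of all roots: 1.6936, 1.4761.
All moduli strictly greater than 1? Yes.
Verdict: Invertible.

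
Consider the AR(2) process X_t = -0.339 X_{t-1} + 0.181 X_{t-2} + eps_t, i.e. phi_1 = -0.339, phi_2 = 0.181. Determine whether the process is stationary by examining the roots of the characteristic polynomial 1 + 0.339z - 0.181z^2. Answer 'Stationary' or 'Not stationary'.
\text{Stationary}

The AR(p) characteristic polynomial is P(z) = 1 + 0.339z - 0.181z^2.
Stationarity requires all roots to lie outside the unit circle, i.e. |z| > 1 for every root.
Set 1 + (0.339) z + (-0.181) z^2 = 0, i.e. a z^2 + b z + c = 0 with a = -0.181, b = 0.339, c = 1.
Discriminant D = b^2 - 4ac = (0.339)^2 - 4*(-0.181)*1 = 0.114921 - (-0.724) = 0.838921.
D >= 0, so the roots are real: z = (-b +/- sqrt(D)) / (2a) = (-0.339 +/- 0.915926) / (-0.362).
  z_1 = (-0.339 + 0.915926) / (-0.362) = -1.5937,   |z_1| = 1.5937.
  z_2 = (-0.339 - 0.915926) / (-0.362) = 3.4666,   |z_2| = 3.4666.
Moduli of all roots: 1.5937, 3.4666.
All moduli strictly greater than 1? Yes.
Verdict: Stationary.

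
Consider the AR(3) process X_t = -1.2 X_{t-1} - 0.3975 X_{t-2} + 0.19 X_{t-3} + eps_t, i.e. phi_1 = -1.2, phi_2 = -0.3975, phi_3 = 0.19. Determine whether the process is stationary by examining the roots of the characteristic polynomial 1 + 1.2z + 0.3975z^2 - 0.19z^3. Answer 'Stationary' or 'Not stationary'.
\text{Stationary}

The AR(p) characteristic polynomial is P(z) = 1 + 1.2z + 0.3975z^2 - 0.19z^3.
Stationarity requires all roots to lie outside the unit circle, i.e. |z| > 1 for every root.
Degree 3: look for a simple real root z0 first, then factor out (1 - z/z0) and solve the remaining quadratic.
Testing z0 = 4: P(4) = 1 + (1.2)(4) + (0.3975)(4)^2 + (-0.19)(4)^3
  = 1 + (4.8) + (6.36) + (-12.16) = 0.  So z_0 = 4 is a root, |z_0| = 4.
Divide out the factor (1 - 0.25 z) = (1 - z/z0) (since 1/z0 = 0.25):
  P(z) = (1 - 0.25 z)(1 + (1.45) z + (0.76) z^2)
  [check: z-coef 1.45 - (0.25) = 1.2; z^2-coef 0.76 - (0.25)(1.45) = 0.3975; z^3-coef -(0.25)(0.76) = -0.19.]
Remaining roots from the quadratic factor 1 + (1.45) z + (0.76) z^2:
  Set 1 + (1.45) z + (0.76) z^2 = 0, i.e. a z^2 + b z + c = 0 with a = 0.76, b = 1.45, c = 1.
  Discriminant D = b^2 - 4ac = (1.45)^2 - 4*(0.76)*1 = 2.1025 - (3.04) = -0.9375.
  D < 0, so the roots are the complex-conjugate pair z = (-b +/- i sqrt(-D)) / (2a) = -0.9539 +/- 0.637i.
  For a conjugate pair |z|^2 = z * conj(z) = (product of roots) = c/a = 1/(0.76) = 1.315789, so |z| = sqrt(1.315789) = 1.1471 for both roots.
Moduli of all roots: 4.0000, 1.1471, 1.1471.
All moduli strictly greater than 1? Yes.
Verdict: Stationary.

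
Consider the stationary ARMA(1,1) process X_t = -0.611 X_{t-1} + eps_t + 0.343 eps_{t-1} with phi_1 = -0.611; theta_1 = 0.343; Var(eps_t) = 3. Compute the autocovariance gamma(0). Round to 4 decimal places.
\gamma(0) = 3.3438

Multiply the model equation by X_{t-k} and take expectations. With theta_0 = psi_0 = 1 and psi_j the MA(infinity) weights, this gives
  gamma(k) - sum_i phi_i gamma(k-i) = c_k,
  c_k = sigma^2 * sum_{j=k..q} theta_j psi_{j-k}   (c_k = 0 for k > q),
using gamma(-m) = gamma(m).
psi-weights needed (psi_j = theta_j + sum_i phi_i psi_{j-i}):
  psi_1 = theta_1 + phi_1 = 0.343 + (-0.611) = -0.268
Right-hand sides:
  c_0 = sigma^2 (1 + theta_1 psi_1) = 3 * (1 + (0.343)(-0.268)) = 3 * 0.908076 = 2.724228
  c_1 = sigma^2 theta_1 = 3 * (0.343) = 1.029
  c_2 = 0
Equations for k = 0 and k = 1 (AR order 1):
  gamma(0) = phi_1 gamma(1) + c_0
  gamma(1) = phi_1 gamma(0) + c_1
Substituting the second into the first: gamma(0) (1 - phi_1^2) = c_0 + phi_1 c_1, so
  gamma(0) = (c_0 + phi_1 c_1) / (1 - phi_1^2) = (2.724228 + (-0.611)(1.029)) / (1 - (-0.611)^2) = 2.095509 / 0.626679 = 3.343832.
Therefore gamma(0) = 3.3438 (to 4 decimal places).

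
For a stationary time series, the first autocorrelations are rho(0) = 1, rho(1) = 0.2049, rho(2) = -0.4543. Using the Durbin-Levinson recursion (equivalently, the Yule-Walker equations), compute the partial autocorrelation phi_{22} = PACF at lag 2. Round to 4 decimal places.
\phi_{22} = -0.5180

The PACF at lag k is phi_{kk}, the last component of the solution
to the Yule-Walker system G_k phi = r_k where
  (G_k)_{ij} = rho(|i - j|), (r_k)_i = rho(i), i,j = 1..k.
Equivalently, Durbin-Levinson gives phi_{kk} iteratively:
  phi_{11} = rho(1)
  phi_{kk} = [rho(k) - sum_{j=1..k-1} phi_{k-1,j} rho(k-j)]
            / [1 - sum_{j=1..k-1} phi_{k-1,j} rho(j)],
  phi_{k,j} = phi_{k-1,j} - phi_{kk} phi_{k-1,k-j},  j = 1..k-1.
Step k = 1:
  phi_11 = rho(1) = 0.2049.
Step k = 2:
  phi_22 = [rho(2) - phi_11 rho(1)] / [1 - phi_11 rho(1)] = [-0.4543 - (0.2049)(0.2049)] / [1 - (0.2049)(0.2049)]
         = -0.49628401 / 0.95801599 = -0.518.
Therefore phi_{22} = -0.5180.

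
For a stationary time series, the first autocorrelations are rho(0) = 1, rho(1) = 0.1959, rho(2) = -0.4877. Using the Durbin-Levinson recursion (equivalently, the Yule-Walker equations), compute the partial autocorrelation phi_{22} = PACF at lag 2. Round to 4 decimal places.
\phi_{22} = -0.5471

The PACF at lag k is phi_{kk}, the last component of the solution
to the Yule-Walker system G_k phi = r_k where
  (G_k)_{ij} = rho(|i - j|), (r_k)_i = rho(i), i,j = 1..k.
Equivalently, Durbin-Levinson gives phi_{kk} iteratively:
  phi_{11} = rho(1)
  phi_{kk} = [rho(k) - sum_{j=1..k-1} phi_{k-1,j} rho(k-j)]
            / [1 - sum_{j=1..k-1} phi_{k-1,j} rho(j)],
  phi_{k,j} = phi_{k-1,j} - phi_{kk} phi_{k-1,k-j},  j = 1..k-1.
Step k = 1:
  phi_11 = rho(1) = 0.1959.
Step k = 2:
  phi_22 = [rho(2) - phi_11 rho(1)] / [1 - phi_11 rho(1)] = [-0.4877 - (0.1959)(0.1959)] / [1 - (0.1959)(0.1959)]
         = -0.52607681 / 0.96162319 = -0.5471.
Therefore phi_{22} = -0.5471.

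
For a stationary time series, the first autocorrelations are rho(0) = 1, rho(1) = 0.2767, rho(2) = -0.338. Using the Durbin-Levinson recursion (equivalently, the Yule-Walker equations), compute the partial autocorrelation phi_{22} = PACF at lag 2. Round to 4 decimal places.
\phi_{22} = -0.4489

The PACF at lag k is phi_{kk}, the last component of the solution
to the Yule-Walker system G_k phi = r_k where
  (G_k)_{ij} = rho(|i - j|), (r_k)_i = rho(i), i,j = 1..k.
Equivalently, Durbin-Levinson gives phi_{kk} iteratively:
  phi_{11} = rho(1)
  phi_{kk} = [rho(k) - sum_{j=1..k-1} phi_{k-1,j} rho(k-j)]
            / [1 - sum_{j=1..k-1} phi_{k-1,j} rho(j)],
  phi_{k,j} = phi_{k-1,j} - phi_{kk} phi_{k-1,k-j},  j = 1..k-1.
Step k = 1:
  phi_11 = rho(1) = 0.2767.
Step k = 2:
  phi_22 = [rho(2) - phi_11 rho(1)] / [1 - phi_11 rho(1)] = [-0.338 - (0.2767)(0.2767)] / [1 - (0.2767)(0.2767)]
         = -0.41456289 / 0.92343711 = -0.4489.
Therefore phi_{22} = -0.4489.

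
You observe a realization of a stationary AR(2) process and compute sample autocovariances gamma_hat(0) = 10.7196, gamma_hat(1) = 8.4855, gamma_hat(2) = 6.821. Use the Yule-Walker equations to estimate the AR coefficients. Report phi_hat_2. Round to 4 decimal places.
\hat\phi_{2} = 0.0260

The Yule-Walker equations for an AR(p) process read, in matrix form,
  Gamma_p phi = r_p,   with   (Gamma_p)_{ij} = gamma(|i - j|),
                       (r_p)_i = gamma(i),   i,j = 1..p.
Substitute the sample gammas (Toeplitz matrix and right-hand side of size 2):
  Gamma_p = [[10.7196, 8.4855], [8.4855, 10.7196]]
  r_p     = [8.4855, 6.821]
Written out:
  10.7196 phi_1 + 8.4855 phi_2 = 8.4855
  8.4855 phi_1 + 10.7196 phi_2 = 6.821
Solve by Cramer's rule:
  det = gamma(0)^2 - gamma(1)^2 = (10.7196)^2 - (8.4855)^2 = 114.90982416 - 72.00371025 = 42.90611391
  phi_hat_1 = [gamma(1) gamma(0) - gamma(1) gamma(2)] / det = [(8.4855)(10.7196) - (8.4855)(6.821)] / 42.90611391 = 33.0815703 / 42.90611391 = 0.771
  phi_hat_2 = [gamma(0) gamma(2) - gamma(1)^2] / det = [(10.7196)(6.821) - (8.4855)^2] / 42.90611391 = 1.11468135 / 42.90611391 = 0.026
So phi_hat = [0.7710, 0.0260].
Therefore phi_hat_2 = 0.0260.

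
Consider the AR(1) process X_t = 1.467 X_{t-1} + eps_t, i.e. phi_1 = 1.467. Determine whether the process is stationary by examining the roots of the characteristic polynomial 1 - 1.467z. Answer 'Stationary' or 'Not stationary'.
\text{Not stationary}

The AR(p) characteristic polynomial is P(z) = 1 - 1.467z.
Stationarity requires all roots to lie outside the unit circle, i.e. |z| > 1 for every root.
This is linear in z: 1 + (-1.467) z = 0  =>  z = -1/(-1.467) = 0.681663,  |z| = 0.681663.
Moduli of all roots: 0.6817.
All moduli strictly greater than 1? No.
Verdict: Not stationary.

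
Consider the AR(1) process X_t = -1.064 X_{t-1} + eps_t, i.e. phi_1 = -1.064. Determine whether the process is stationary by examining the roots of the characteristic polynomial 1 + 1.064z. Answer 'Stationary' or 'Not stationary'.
\text{Not stationary}

The AR(p) characteristic polynomial is P(z) = 1 + 1.064z.
Stationarity requires all roots to lie outside the unit circle, i.e. |z| > 1 for every root.
This is linear in z: 1 + (1.064) z = 0  =>  z = -1/(1.064) = -0.93985,  |z| = 0.93985.
Moduli of all roots: 0.9398.
All moduli strictly greater than 1? No.
Verdict: Not stationary.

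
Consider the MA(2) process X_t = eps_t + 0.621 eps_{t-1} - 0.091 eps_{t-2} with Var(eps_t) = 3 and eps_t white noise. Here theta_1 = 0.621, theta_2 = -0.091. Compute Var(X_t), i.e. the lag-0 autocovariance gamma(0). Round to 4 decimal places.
\gamma(0) = 4.1818

For an MA(q) process X_t = eps_t + sum_i theta_i eps_{t-i} with
Var(eps_t) = sigma^2, the variance is
  gamma(0) = sigma^2 * (1 + sum_i theta_i^2).
  sum_i theta_i^2 = (0.621)^2 + (-0.091)^2 = 0.385641 + 0.008281 = 0.393922.
  gamma(0) = 3 * (1 + 0.393922) = 3 * 1.393922 = 4.181766, which rounds to 4.1818.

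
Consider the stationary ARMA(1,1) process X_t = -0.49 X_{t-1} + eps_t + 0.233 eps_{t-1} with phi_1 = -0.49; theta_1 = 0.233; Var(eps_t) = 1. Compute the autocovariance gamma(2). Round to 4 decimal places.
\gamma(2) = 0.1468

Multiply the model equation by X_{t-k} and take expectations. With theta_0 = psi_0 = 1 and psi_j the MA(infinity) weights, this gives
  gamma(k) - sum_i phi_i gamma(k-i) = c_k,
  c_k = sigma^2 * sum_{j=k..q} theta_j psi_{j-k}   (c_k = 0 for k > q),
using gamma(-m) = gamma(m).
psi-weights needed (psi_j = theta_j + sum_i phi_i psi_{j-i}):
  psi_1 = theta_1 + phi_1 = 0.233 + (-0.49) = -0.257
Right-hand sides:
  c_0 = sigma^2 (1 + theta_1 psi_1) = 1 * (1 + (0.233)(-0.257)) = 1 * 0.940119 = 0.940119
  c_1 = sigma^2 theta_1 = 1 * (0.233) = 0.233
  c_2 = 0
Equations for k = 0 and k = 1 (AR order 1):
  gamma(0) = phi_1 gamma(1) + c_0
  gamma(1) = phi_1 gamma(0) + c_1
Substituting the second into the first: gamma(0) (1 - phi_1^2) = c_0 + phi_1 c_1, so
  gamma(0) = (c_0 + phi_1 c_1) / (1 - phi_1^2) = (0.940119 + (-0.49)(0.233)) / (1 - (-0.49)^2) = 0.825949 / 0.7599 = 1.086918.
  gamma(1) = phi_1 gamma(0) + c_1 = (-0.49)(1.086918) + (0.233) = -0.29959.
For k = 2 (> q): gamma(2) = phi_1 gamma(1) = (-0.49)(-0.29959) = 0.146799.
Therefore gamma(2) = 0.1468 (to 4 decimal places).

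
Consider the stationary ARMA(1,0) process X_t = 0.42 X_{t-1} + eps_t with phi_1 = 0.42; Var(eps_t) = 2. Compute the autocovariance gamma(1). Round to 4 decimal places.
\gamma(1) = 1.0199

Multiply the model equation by X_{t-k} and take expectations. With theta_0 = psi_0 = 1 and psi_j the MA(infinity) weights, this gives
  gamma(k) - sum_i phi_i gamma(k-i) = c_k,
  c_k = sigma^2 * sum_{j=k..q} theta_j psi_{j-k}   (c_k = 0 for k > q),
using gamma(-m) = gamma(m).
Pure AR (q = 0): c_0 = sigma^2 = 2, c_k = 0 for k >= 1.
Equations for k = 0 and k = 1 (AR order 1):
  gamma(0) = phi_1 gamma(1) + c_0
  gamma(1) = phi_1 gamma(0) + c_1
Substituting the second into the first: gamma(0) (1 - phi_1^2) = c_0 + phi_1 c_1, so
  gamma(0) = c_0 / (1 - phi_1^2) = 2 / (1 - (0.42)^2) = 2 / 0.8236 = 2.428363.
  gamma(1) = phi_1 gamma(0) = (0.42)(2.428363) = 1.019913.
Therefore gamma(1) = 1.0199 (to 4 decimal places).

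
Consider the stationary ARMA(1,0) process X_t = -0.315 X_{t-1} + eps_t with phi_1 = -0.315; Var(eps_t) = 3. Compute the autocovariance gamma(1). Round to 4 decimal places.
\gamma(1) = -1.0491

Multiply the model equation by X_{t-k} and take expectations. With theta_0 = psi_0 = 1 and psi_j the MA(infinity) weights, this gives
  gamma(k) - sum_i phi_i gamma(k-i) = c_k,
  c_k = sigma^2 * sum_{j=k..q} theta_j psi_{j-k}   (c_k = 0 for k > q),
using gamma(-m) = gamma(m).
Pure AR (q = 0): c_0 = sigma^2 = 3, c_k = 0 for k >= 1.
Equations for k = 0 and k = 1 (AR order 1):
  gamma(0) = phi_1 gamma(1) + c_0
  gamma(1) = phi_1 gamma(0) + c_1
Substituting the second into the first: gamma(0) (1 - phi_1^2) = c_0 + phi_1 c_1, so
  gamma(0) = c_0 / (1 - phi_1^2) = 3 / (1 - (-0.315)^2) = 3 / 0.900775 = 3.330465.
  gamma(1) = phi_1 gamma(0) = (-0.315)(3.330465) = -1.049097.
Therefore gamma(1) = -1.0491 (to 4 decimal places).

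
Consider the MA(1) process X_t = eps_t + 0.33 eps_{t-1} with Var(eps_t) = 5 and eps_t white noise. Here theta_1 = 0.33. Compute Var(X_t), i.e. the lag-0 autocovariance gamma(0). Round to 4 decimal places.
\gamma(0) = 5.5445

For an MA(q) process X_t = eps_t + sum_i theta_i eps_{t-i} with
Var(eps_t) = sigma^2, the variance is
  gamma(0) = sigma^2 * (1 + sum_i theta_i^2).
  sum_i theta_i^2 = (0.33)^2 = 0.1089.
  gamma(0) = 5 * (1 + 0.1089) = 5 * 1.1089 = 5.5445.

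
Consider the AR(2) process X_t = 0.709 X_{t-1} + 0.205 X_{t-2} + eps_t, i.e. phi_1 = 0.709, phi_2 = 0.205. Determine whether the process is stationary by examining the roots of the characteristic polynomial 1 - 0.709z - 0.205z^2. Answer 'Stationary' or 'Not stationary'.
\text{Stationary}

The AR(p) characteristic polynomial is P(z) = 1 - 0.709z - 0.205z^2.
Stationarity requires all roots to lie outside the unit circle, i.e. |z| > 1 for every root.
Set 1 + (-0.709) z + (-0.205) z^2 = 0, i.e. a z^2 + b z + c = 0 with a = -0.205, b = -0.709, c = 1.
Discriminant D = b^2 - 4ac = (-0.709)^2 - 4*(-0.205)*1 = 0.502681 - (-0.82) = 1.322681.
D >= 0, so the roots are real: z = (-b +/- sqrt(D)) / (2a) = (0.709 +/- 1.150079) / (-0.41).
  z_1 = (0.709 + 1.150079) / (-0.41) = -4.5343,   |z_1| = 4.5343.
  z_2 = (0.709 - 1.150079) / (-0.41) = 1.0758,   |z_2| = 1.0758.
Moduli of all roots: 4.5343, 1.0758.
All moduli strictly greater than 1? Yes.
Verdict: Stationary.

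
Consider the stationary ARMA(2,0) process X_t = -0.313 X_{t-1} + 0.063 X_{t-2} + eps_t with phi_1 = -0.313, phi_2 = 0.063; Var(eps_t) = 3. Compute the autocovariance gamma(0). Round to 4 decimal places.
\gamma(0) = 3.3903

Multiply the model equation by X_{t-k} and take expectations. With theta_0 = psi_0 = 1 and psi_j the MA(infinity) weights, this gives
  gamma(k) - sum_i phi_i gamma(k-i) = c_k,
  c_k = sigma^2 * sum_{j=k..q} theta_j psi_{j-k}   (c_k = 0 for k > q),
using gamma(-m) = gamma(m).
Pure AR (q = 0): c_0 = sigma^2 = 3, c_k = 0 for k >= 1.
Equations for k = 0, 1, 2 (AR order 2, c_2 = 0):
  (E0) gamma(0) = phi_1 gamma(1) + phi_2 gamma(2) + c_0
  (E1) gamma(1) = phi_1 gamma(0) + phi_2 gamma(1) + c_1
  (E2) gamma(2) = phi_1 gamma(1) + phi_2 gamma(0)
From (E1): gamma(1) = A gamma(0) + B with
  A = phi_1 / (1 - phi_2) = -0.313 / 0.937 = -0.334045,   B = c_1 / (1 - phi_2) = 0 / 0.937 = 0.
Insert (E2) into (E0): gamma(0) (1 - phi_2^2) = phi_1 (1 + phi_2) gamma(1) + c_0.
  phi_1 (1 + phi_2) = (-0.313)(1.063) = -0.332719,   1 - phi_2^2 = 0.996031.
Replace gamma(1) by A gamma(0) + B and collect gamma(0):
  gamma(0) [0.996031 - (-0.332719)(-0.334045)] = c_0 = 3
  gamma(0) * 0.884888 = 3
  gamma(0) = 3 / 0.884888 = 3.39026.
Therefore gamma(0) = 3.3903 (to 4 decimal places).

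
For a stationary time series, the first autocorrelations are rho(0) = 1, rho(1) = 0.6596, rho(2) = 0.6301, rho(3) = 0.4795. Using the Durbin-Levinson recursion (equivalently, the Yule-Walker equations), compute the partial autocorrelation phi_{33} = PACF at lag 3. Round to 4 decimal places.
\phi_{33} = -0.0409

The PACF at lag k is phi_{kk}, the last component of the solution
to the Yule-Walker system G_k phi = r_k where
  (G_k)_{ij} = rho(|i - j|), (r_k)_i = rho(i), i,j = 1..k.
Equivalently, Durbin-Levinson gives phi_{kk} iteratively:
  phi_{11} = rho(1)
  phi_{kk} = [rho(k) - sum_{j=1..k-1} phi_{k-1,j} rho(k-j)]
            / [1 - sum_{j=1..k-1} phi_{k-1,j} rho(j)],
  phi_{k,j} = phi_{k-1,j} - phi_{kk} phi_{k-1,k-j},  j = 1..k-1.
Step k = 1:
  phi_11 = rho(1) = 0.6596.
Step k = 2:
  phi_22 = [rho(2) - phi_11 rho(1)] / [1 - phi_11 rho(1)] = [0.6301 - (0.6596)(0.6596)] / [1 - (0.6596)(0.6596)]
         = 0.19502784 / 0.56492784 = 0.345226.
  Update: phi_21 = phi_11 - phi_22 phi_11 = 0.6596 - (0.345226)(0.6596) = 0.431889.
Step k = 3:
  phi_33 = [rho(3) - phi_21 rho(2) - phi_22 rho(1)] / [1 - phi_21 rho(1) - phi_22 rho(2)]
    numerator   = 0.4795 - (0.431889)(0.6301) - (0.345226)(0.6596) = -0.02034431
    denominator = 1 - (0.431889)(0.6596) - (0.345226)(0.6301) = 0.49759914
  phi_33 = -0.02034431 / 0.49759914 = -0.0409.
Therefore phi_{33} = -0.0409.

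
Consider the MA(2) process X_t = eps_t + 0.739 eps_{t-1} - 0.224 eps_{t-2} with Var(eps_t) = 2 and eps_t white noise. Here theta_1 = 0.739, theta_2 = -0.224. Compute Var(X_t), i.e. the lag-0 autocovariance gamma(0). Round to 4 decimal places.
\gamma(0) = 3.1926

For an MA(q) process X_t = eps_t + sum_i theta_i eps_{t-i} with
Var(eps_t) = sigma^2, the variance is
  gamma(0) = sigma^2 * (1 + sum_i theta_i^2).
  sum_i theta_i^2 = (0.739)^2 + (-0.224)^2 = 0.546121 + 0.050176 = 0.596297.
  gamma(0) = 2 * (1 + 0.596297) = 2 * 1.596297 = 3.192594, which rounds to 3.1926.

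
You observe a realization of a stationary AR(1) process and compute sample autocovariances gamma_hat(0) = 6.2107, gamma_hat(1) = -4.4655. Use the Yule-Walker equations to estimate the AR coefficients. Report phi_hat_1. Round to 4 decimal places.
\hat\phi_{1} = -0.7190

The Yule-Walker equations for an AR(p) process read, in matrix form,
  Gamma_p phi = r_p,   with   (Gamma_p)_{ij} = gamma(|i - j|),
                       (r_p)_i = gamma(i),   i,j = 1..p.
Substitute the sample gammas (Toeplitz matrix and right-hand side of size 1):
  Gamma_p = [[6.2107]]
  r_p     = [-4.4655]
With p = 1 this is the single equation gamma(0) phi_1 = gamma(1):
  phi_hat_1 = gamma(1) / gamma(0) = -4.4655 / 6.2107 = -0.7190.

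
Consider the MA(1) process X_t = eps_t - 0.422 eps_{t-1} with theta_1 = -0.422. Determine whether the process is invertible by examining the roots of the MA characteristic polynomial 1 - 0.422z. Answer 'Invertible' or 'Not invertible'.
\text{Invertible}

The MA(q) characteristic polynomial is P(z) = 1 - 0.422z.
Invertibility requires all roots to lie outside the unit circle, i.e. |z| > 1 for every root.
This is linear in z: 1 + (-0.422) z = 0  =>  z = -1/(-0.422) = 2.369668,  |z| = 2.369668.
Moduli of all roots: 2.3697.
All moduli strictly greater than 1? Yes.
Verdict: Invertible.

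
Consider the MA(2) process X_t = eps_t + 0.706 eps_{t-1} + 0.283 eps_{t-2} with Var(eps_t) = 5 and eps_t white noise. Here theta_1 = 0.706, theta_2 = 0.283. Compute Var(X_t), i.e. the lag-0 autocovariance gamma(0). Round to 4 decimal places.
\gamma(0) = 7.8926

For an MA(q) process X_t = eps_t + sum_i theta_i eps_{t-i} with
Var(eps_t) = sigma^2, the variance is
  gamma(0) = sigma^2 * (1 + sum_i theta_i^2).
  sum_i theta_i^2 = (0.706)^2 + (0.283)^2 = 0.498436 + 0.080089 = 0.578525.
  gamma(0) = 5 * (1 + 0.578525) = 5 * 1.578525 = 7.892625, which rounds to 7.8926.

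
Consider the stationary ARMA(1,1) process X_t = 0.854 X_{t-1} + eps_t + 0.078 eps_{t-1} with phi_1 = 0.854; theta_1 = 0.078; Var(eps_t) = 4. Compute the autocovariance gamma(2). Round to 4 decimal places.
\gamma(2) = 12.5452

Multiply the model equation by X_{t-k} and take expectations. With theta_0 = psi_0 = 1 and psi_j the MA(infinity) weights, this gives
  gamma(k) - sum_i phi_i gamma(k-i) = c_k,
  c_k = sigma^2 * sum_{j=k..q} theta_j psi_{j-k}   (c_k = 0 for k > q),
using gamma(-m) = gamma(m).
psi-weights needed (psi_j = theta_j + sum_i phi_i psi_{j-i}):
  psi_1 = theta_1 + phi_1 = 0.078 + (0.854) = 0.932
Right-hand sides:
  c_0 = sigma^2 (1 + theta_1 psi_1) = 4 * (1 + (0.078)(0.932)) = 4 * 1.072696 = 4.290784
  c_1 = sigma^2 theta_1 = 4 * (0.078) = 0.312
  c_2 = 0
Equations for k = 0 and k = 1 (AR order 1):
  gamma(0) = phi_1 gamma(1) + c_0
  gamma(1) = phi_1 gamma(0) + c_1
Substituting the second into the first: gamma(0) (1 - phi_1^2) = c_0 + phi_1 c_1, so
  gamma(0) = (c_0 + phi_1 c_1) / (1 - phi_1^2) = (4.290784 + (0.854)(0.312)) / (1 - (0.854)^2) = 4.557232 / 0.270684 = 16.835986.
  gamma(1) = phi_1 gamma(0) + c_1 = (0.854)(16.835986) + (0.312) = 14.689932.
For k = 2 (> q): gamma(2) = phi_1 gamma(1) = (0.854)(14.689932) = 12.545202.
Therefore gamma(2) = 12.5452 (to 4 decimal places).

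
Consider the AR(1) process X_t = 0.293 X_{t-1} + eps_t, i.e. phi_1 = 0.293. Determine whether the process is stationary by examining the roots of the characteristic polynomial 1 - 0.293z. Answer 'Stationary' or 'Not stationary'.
\text{Stationary}

The AR(p) characteristic polynomial is P(z) = 1 - 0.293z.
Stationarity requires all roots to lie outside the unit circle, i.e. |z| > 1 for every root.
This is linear in z: 1 + (-0.293) z = 0  =>  z = -1/(-0.293) = 3.412969,  |z| = 3.412969.
Moduli of all roots: 3.4130.
All moduli strictly greater than 1? Yes.
Verdict: Stationary.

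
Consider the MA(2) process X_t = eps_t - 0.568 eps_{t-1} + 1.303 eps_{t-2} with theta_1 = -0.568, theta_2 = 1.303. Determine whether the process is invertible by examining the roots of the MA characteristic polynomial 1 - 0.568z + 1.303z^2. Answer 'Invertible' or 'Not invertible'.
\text{Not invertible}

The MA(q) characteristic polynomial is P(z) = 1 - 0.568z + 1.303z^2.
Invertibility requires all roots to lie outside the unit circle, i.e. |z| > 1 for every root.
Set 1 + (-0.568) z + (1.303) z^2 = 0, i.e. a z^2 + b z + c = 0 with a = 1.303, b = -0.568, c = 1.
Discriminant D = b^2 - 4ac = (-0.568)^2 - 4*(1.303)*1 = 0.322624 - (5.212) = -4.889376.
D < 0, so the roots are the complex-conjugate pair z = (-b +/- i sqrt(-D)) / (2a) = 0.218 +/- 0.8485i.
For a conjugate pair |z|^2 = z * conj(z) = (product of roots) = c/a = 1/(1.303) = 0.76746, so |z| = sqrt(0.76746) = 0.876 for both roots.
Moduli of all roots: 0.8760, 0.8760.
All moduli strictly greater than 1? No.
Verdict: Not invertible.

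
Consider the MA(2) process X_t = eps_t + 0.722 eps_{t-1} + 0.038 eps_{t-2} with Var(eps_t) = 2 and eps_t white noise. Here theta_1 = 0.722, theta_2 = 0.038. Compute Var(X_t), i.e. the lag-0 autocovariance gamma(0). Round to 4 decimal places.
\gamma(0) = 3.0455

For an MA(q) process X_t = eps_t + sum_i theta_i eps_{t-i} with
Var(eps_t) = sigma^2, the variance is
  gamma(0) = sigma^2 * (1 + sum_i theta_i^2).
  sum_i theta_i^2 = (0.722)^2 + (0.038)^2 = 0.521284 + 0.001444 = 0.522728.
  gamma(0) = 2 * (1 + 0.522728) = 2 * 1.522728 = 3.045456, which rounds to 3.0455.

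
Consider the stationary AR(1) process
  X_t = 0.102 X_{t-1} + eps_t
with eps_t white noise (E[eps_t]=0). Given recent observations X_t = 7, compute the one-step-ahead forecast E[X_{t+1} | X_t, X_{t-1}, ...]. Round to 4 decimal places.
E[X_{t+1} \mid \mathcal F_t] = 0.7140

For an AR(p) model X_t = c + sum_i phi_i X_{t-i} + eps_t, the
one-step-ahead conditional mean is
  E[X_{t+1} | X_t, ...] = c + sum_i phi_i X_{t+1-i}.
Substitute known values:
  E[X_{t+1} | ...] = (0.102) * (7)
                   = 0.7140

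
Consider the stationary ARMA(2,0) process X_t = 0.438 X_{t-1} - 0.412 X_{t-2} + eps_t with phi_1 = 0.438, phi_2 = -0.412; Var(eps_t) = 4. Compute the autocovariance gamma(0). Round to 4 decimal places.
\gamma(0) = 5.3307

Multiply the model equation by X_{t-k} and take expectations. With theta_0 = psi_0 = 1 and psi_j the MA(infinity) weights, this gives
  gamma(k) - sum_i phi_i gamma(k-i) = c_k,
  c_k = sigma^2 * sum_{j=k..q} theta_j psi_{j-k}   (c_k = 0 for k > q),
using gamma(-m) = gamma(m).
Pure AR (q = 0): c_0 = sigma^2 = 4, c_k = 0 for k >= 1.
Equations for k = 0, 1, 2 (AR order 2, c_2 = 0):
  (E0) gamma(0) = phi_1 gamma(1) + phi_2 gamma(2) + c_0
  (E1) gamma(1) = phi_1 gamma(0) + phi_2 gamma(1) + c_1
  (E2) gamma(2) = phi_1 gamma(1) + phi_2 gamma(0)
From (E1): gamma(1) = A gamma(0) + B with
  A = phi_1 / (1 - phi_2) = 0.438 / 1.412 = 0.310198,   B = c_1 / (1 - phi_2) = 0 / 1.412 = 0.
Insert (E2) into (E0): gamma(0) (1 - phi_2^2) = phi_1 (1 + phi_2) gamma(1) + c_0.
  phi_1 (1 + phi_2) = (0.438)(0.588) = 0.257544,   1 - phi_2^2 = 0.830256.
Replace gamma(1) by A gamma(0) + B and collect gamma(0):
  gamma(0) [0.830256 - (0.257544)(0.310198)] = c_0 = 4
  gamma(0) * 0.750366 = 4
  gamma(0) = 4 / 0.750366 = 5.33073.
Therefore gamma(0) = 5.3307 (to 4 decimal places).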